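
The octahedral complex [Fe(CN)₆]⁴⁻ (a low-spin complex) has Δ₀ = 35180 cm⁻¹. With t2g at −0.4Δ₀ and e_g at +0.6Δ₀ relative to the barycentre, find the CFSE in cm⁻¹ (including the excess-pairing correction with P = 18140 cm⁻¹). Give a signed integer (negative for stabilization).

-48152

Each CN⁻ contributes -1; 6 × (-1) = -6. With overall charge -4, Fe is in the +2 oxidation state.
Fe is in group 8, so Fe²⁺ is d⁶ (8 − 2 = 6).
Electron filling gives t2g^6 e_g^0.
The orbital stabilization is -2.4Δ₀ = -2.4 × 35180 = -84432 cm⁻¹.
Relative to high-spin t2g^4 e_g^2 (1 paired), the low-spin configuration has 2 additional pairs, contributing +2 × 18140 = +36280 cm⁻¹.
Net CFSE = -84432 + 36280 = -48152 cm⁻¹.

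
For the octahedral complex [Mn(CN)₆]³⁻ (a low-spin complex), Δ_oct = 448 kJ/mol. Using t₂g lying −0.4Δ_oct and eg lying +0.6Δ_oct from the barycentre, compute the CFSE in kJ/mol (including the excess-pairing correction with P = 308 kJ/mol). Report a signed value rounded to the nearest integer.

-409

Each CN⁻ contributes -1; 6 × (-1) = -6. With overall charge -3, Mn is in the +3 oxidation state.
Mn is in group 7, so Mn³⁺ is d⁴ (7 − 3 = 4).
The d⁴ electrons fill as t₂g⁴ eg⁰.
CFSE(orbital) = 4×(-0.4Δ_oct) + 0×(0.6Δ_oct) = -1.6Δ_oct; with Δ_oct = 448 kJ/mol that is -717 kJ/mol.
High-spin d⁴ would be t₂g³ eg¹ with 0 pairs; low-spin has 1, so 1 excess pair costs +1P = +308 kJ/mol.
Net CFSE = -717 + 308 = -409 kJ/mol.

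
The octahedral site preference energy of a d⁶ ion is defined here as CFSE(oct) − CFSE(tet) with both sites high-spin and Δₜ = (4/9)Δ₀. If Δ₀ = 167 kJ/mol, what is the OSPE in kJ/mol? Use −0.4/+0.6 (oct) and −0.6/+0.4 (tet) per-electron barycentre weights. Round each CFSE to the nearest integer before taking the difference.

Octahedral high-spin t₂g⁴ eg²: CFSE = -0.4 × 167 = -67 kJ/mol.
In a tetrahedral site the filling is e³ t₂³: CFSE(tet) = -0.6Δₜ = -0.6 × (4/9)(167) = -45 kJ/mol.
OSPE = -67 − (-45) = -22 kJ/mol.

-22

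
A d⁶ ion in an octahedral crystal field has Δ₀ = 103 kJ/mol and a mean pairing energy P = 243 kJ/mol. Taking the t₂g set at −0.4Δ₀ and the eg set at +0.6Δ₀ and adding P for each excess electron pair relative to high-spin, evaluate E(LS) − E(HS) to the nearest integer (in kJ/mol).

High-spin d⁶ fills as t₂g⁴ eg² with CFSE 4(−0.4) + 2(+0.6) = -0.4Δ₀ = -41 kJ/mol.
Low-spin t₂g⁶ eg⁰ gives -2.4Δ₀ = -247 kJ/mol, but forming 2 extra pairs costs 2P = 486 kJ/mol, so E(LS) = -247 + 486 = 239 kJ/mol.
E(LS) − E(HS) = 239 − (-41) = 280 kJ/mol.

280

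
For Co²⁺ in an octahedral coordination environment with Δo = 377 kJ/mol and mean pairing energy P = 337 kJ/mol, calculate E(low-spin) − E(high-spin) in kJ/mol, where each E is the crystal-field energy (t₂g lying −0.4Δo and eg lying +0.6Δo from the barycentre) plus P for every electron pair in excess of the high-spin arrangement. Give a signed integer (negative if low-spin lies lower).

-40

Group 9 minus oxidation state +2 gives a d⁷ configuration for Co²⁺.
High-spin: t₂g⁵ eg², CFSE = -0.8Δo = -302 kJ/mol.
Low-spin t₂g⁶ eg¹ gives -1.8Δo = -679 kJ/mol, but forming 1 extra pair costs 1P = 337 kJ/mol, so E(LS) = -679 + 337 = -342 kJ/mol.
E(LS) − E(HS) = -342 − (-302) = -40 kJ/mol.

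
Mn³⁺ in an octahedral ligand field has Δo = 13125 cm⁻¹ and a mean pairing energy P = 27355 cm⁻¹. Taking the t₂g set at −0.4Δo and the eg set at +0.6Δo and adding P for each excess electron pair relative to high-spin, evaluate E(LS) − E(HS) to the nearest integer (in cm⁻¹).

Mn is in group 7, so Mn³⁺ is d⁴ (7 − 3 = 4).
High-spin: t₂g³ eg¹, CFSE = -0.6Δo = -7875 cm⁻¹.
Low-spin t₂g⁴ eg⁰ gives -1.6Δo = -21000 cm⁻¹, but forming 1 extra pair costs 1P = 27355 cm⁻¹, so E(LS) = -21000 + 27355 = 6355 cm⁻¹.
Thus E(LS) − E(HS) = 14230 cm⁻¹.

14230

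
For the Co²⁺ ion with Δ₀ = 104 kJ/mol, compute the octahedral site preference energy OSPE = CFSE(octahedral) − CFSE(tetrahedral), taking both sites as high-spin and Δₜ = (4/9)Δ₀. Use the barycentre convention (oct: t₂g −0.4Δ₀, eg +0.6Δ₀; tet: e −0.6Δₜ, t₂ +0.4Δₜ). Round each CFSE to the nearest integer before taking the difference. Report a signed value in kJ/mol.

-28

Group 9 minus oxidation state +2 gives a d⁷ configuration for Co²⁺.
In an octahedral site d⁷ (HS) is t₂g⁵ eg², giving CFSE(oct) = -0.8Δ₀ = -83 kJ/mol.
Tetrahedral e⁴ t₂³ gives -1.2Δₜ = -1.2 × (4/9) × 104 = -55 kJ/mol.
OSPE = CFSE(oct) − CFSE(tet) = -83 − (-55) = -28 kJ/mol.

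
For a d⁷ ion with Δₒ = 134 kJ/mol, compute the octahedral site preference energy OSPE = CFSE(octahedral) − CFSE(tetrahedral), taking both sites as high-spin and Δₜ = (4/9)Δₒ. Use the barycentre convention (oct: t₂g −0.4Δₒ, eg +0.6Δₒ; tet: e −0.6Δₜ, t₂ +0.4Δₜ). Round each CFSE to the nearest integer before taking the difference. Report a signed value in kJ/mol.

In an octahedral site d⁷ (HS) is t₂g⁵ eg², giving CFSE(oct) = -0.8Δₒ = -107 kJ/mol.
Tetrahedral e⁴ t₂³ gives -1.2Δₜ = -1.2 × (4/9) × 134 = -71 kJ/mol.
OSPE = CFSE(oct) − CFSE(tet) = -107 − (-71) = -36 kJ/mol.

-36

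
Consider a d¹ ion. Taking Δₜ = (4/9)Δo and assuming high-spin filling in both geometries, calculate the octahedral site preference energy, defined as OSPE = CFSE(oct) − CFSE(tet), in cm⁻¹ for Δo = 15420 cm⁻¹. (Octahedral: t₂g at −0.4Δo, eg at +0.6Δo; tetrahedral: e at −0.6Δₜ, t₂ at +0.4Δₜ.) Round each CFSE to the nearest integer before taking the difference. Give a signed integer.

-2056

Octahedral (high-spin): t2g^1 e_g^0, CFSE = 1(−0.4) + 0(+0.6) = -0.4Δo = -0.4 × 15420 = -6168 cm⁻¹.
Tetrahedral e^1 t2^0 gives -0.6Δₜ = -0.6 × (4/9) × 15420 = -4112 cm⁻¹.
OSPE = CFSE(oct) − CFSE(tet) = -6168 − (-4112) = -2056 cm⁻¹.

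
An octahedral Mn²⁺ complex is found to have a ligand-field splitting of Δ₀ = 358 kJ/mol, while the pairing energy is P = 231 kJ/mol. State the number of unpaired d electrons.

1

Mn²⁺: group 7, so d-count = 7 − 2 = 5.
Δ₀ > P, so pairing is preferred: the ground state is low-spin.
Configuration: t₂g⁵ eg⁰.
Unpaired electrons: 1.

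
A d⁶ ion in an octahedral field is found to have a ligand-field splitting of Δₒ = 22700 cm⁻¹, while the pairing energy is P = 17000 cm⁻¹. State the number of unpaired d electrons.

Δₒ > P, so pairing is preferred: the ground state is low-spin.
Configuration: t₂g⁶ eg⁰.
Unpaired electrons: 0.

0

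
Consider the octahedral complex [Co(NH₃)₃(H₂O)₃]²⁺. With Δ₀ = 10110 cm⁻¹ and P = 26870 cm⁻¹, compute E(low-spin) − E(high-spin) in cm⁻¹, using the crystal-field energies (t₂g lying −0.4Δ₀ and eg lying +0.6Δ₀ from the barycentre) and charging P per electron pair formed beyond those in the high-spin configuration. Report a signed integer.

Ligand charges: 3×(+0) from NH₃ and 3×(+0) from H₂O sum to +0; with overall charge +2, Co is +2.
Co sits in group 9; removing 2 electrons leaves Co²⁺ with 9 − 2 = 7 d electrons.
In the high-spin limit (t₂g⁵ eg²) the orbital term is -0.8Δ₀ = -8088 cm⁻¹, with no excess pairing.
Low-spin t₂g⁶ eg¹ gives -1.8Δ₀ = -18198 cm⁻¹, but forming 1 extra pair costs 1P = 26870 cm⁻¹, so E(LS) = -18198 + 26870 = 8672 cm⁻¹.
E(LS) − E(HS) = 8672 − (-8088) = 16760 cm⁻¹.

16760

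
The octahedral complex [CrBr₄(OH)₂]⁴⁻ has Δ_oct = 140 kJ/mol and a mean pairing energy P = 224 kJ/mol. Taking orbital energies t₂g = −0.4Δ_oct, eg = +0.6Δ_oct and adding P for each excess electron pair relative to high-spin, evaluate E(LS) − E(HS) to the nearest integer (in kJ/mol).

84

Ligand charges: 4×(-1) from Br⁻ and 2×(-1) from OH⁻ sum to -6; with overall charge -4, Cr is +2.
Group 6 minus oxidation state +2 gives a d⁴ configuration for Cr²⁺.
High-spin d⁴ fills as t₂g³ eg¹ with CFSE 3(−0.4) + 1(+0.6) = -0.6Δ_oct = -84 kJ/mol.
For low-spin the configuration is t₂g⁴ eg⁰: orbital energy -1.6 × 140 = -224 kJ/mol, and 1 additional pair relative to high-spin adds 224 kJ/mol, giving 0 kJ/mol.
The difference is 0 − (-84) = 84 kJ/mol, so high-spin lies lower.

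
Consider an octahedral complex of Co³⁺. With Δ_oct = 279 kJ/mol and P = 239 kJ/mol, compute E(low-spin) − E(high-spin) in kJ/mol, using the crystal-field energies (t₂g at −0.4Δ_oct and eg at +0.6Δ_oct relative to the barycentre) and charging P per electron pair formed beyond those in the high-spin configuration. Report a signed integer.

-80

Co³⁺: group 9, so d-count = 9 − 3 = 6.
High-spin: t₂g⁴ eg², CFSE = -0.4Δ_oct = -112 kJ/mol.
Low-spin: t₂g⁶ eg⁰, orbital CFSE = -2.4Δ_oct = -670 kJ/mol; plus 2 excess pairs × P = +478 kJ/mol; total -192 kJ/mol.
Thus E(LS) − E(HS) = -80 kJ/mol.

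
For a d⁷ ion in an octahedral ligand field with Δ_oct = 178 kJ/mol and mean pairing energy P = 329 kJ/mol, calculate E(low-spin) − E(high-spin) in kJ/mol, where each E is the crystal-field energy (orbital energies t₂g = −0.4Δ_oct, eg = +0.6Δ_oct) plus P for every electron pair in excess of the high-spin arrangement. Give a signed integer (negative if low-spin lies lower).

High-spin: t₂g⁵ eg², CFSE = -0.8Δ_oct = -142 kJ/mol.
Low-spin: t₂g⁶ eg¹, orbital CFSE = -1.8Δ_oct = -320 kJ/mol; plus 1 excess pair × P = +329 kJ/mol; total 9 kJ/mol.
Thus E(LS) − E(HS) = 151 kJ/mol.

151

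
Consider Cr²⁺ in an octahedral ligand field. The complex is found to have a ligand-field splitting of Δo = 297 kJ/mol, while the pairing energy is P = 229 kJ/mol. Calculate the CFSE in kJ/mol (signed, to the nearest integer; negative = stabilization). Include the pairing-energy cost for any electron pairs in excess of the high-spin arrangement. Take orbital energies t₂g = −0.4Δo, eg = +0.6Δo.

Cr sits in group 6; removing 2 electrons leaves Cr²⁺ with 6 − 2 = 4 d electrons.
Δo > P, so pairing is preferred: the ground state is low-spin.
Filling d⁴ accordingly: t₂g⁴ eg⁰.
Orbital CFSE = -1.6Δo = -1.6 × 297 = -475 kJ/mol.
Excess pairs vs high-spin: 1 − 0 = 1; pairing cost = +229 kJ/mol.
Net CFSE = -475 + 229 = -246 kJ/mol.

-246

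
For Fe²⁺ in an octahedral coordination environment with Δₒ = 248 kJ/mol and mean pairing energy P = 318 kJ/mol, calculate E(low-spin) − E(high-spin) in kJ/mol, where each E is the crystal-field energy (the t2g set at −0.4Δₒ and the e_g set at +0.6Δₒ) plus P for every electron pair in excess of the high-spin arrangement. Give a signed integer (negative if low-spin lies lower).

Fe sits in group 8; removing 2 electrons leaves Fe²⁺ with 8 − 2 = 6 d electrons.
In the high-spin limit (t2g^4 e_g^2) the orbital term is -0.4Δₒ = -99 kJ/mol, with no excess pairing.
Low-spin t2g^6 e_g^0 gives -2.4Δₒ = -595 kJ/mol, but forming 2 extra pairs costs 2P = 636 kJ/mol, so E(LS) = -595 + 636 = 41 kJ/mol.
The difference is 41 − (-99) = 140 kJ/mol, so high-spin lies lower.

140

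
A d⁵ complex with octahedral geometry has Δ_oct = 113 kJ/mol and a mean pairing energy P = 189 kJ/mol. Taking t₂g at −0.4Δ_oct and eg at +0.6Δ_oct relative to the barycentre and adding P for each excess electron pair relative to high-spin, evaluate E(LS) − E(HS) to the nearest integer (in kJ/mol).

152

In the high-spin limit (t₂g³ eg²) the orbital term is 0.0Δ_oct = 0 kJ/mol, with no excess pairing.
For low-spin the configuration is t₂g⁵ eg⁰: orbital energy -2.0 × 113 = -226 kJ/mol, and 2 additional pairs relative to high-spin add 378 kJ/mol, giving 152 kJ/mol.
The difference is 152 − (0) = 152 kJ/mol, so high-spin lies lower.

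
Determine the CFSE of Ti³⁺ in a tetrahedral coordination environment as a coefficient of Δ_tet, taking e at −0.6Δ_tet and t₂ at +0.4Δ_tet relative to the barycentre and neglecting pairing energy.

-0.6 Δ_tet

Ti³⁺: group 4, so d-count = 4 − 3 = 1.
Tetrahedral splitting is small, so the complex is high-spin.
Configuration: e¹ t₂⁰.
CFSE = 1(-0.6Δ_tet) + 0(0.4Δ_tet) = -0.6Δ_tet + 0.0Δ_tet = -0.6Δ_tet.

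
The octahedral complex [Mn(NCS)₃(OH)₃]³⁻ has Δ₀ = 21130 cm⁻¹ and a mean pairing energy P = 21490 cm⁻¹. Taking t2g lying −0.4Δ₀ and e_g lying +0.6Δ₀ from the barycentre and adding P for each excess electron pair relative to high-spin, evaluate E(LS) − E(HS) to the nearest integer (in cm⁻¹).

360

Ligand charges: 3×(-1) from NCS⁻ and 3×(-1) from OH⁻ sum to -6; with overall charge -3, Mn is +3.
Group 7 minus oxidation state +3 gives a d⁴ configuration for Mn³⁺.
In the high-spin limit (t2g^3 e_g^1) the orbital term is -0.6Δ₀ = -12678 cm⁻¹, with no excess pairing.
Low-spin: t2g^4 e_g^0, orbital CFSE = -1.6Δ₀ = -33808 cm⁻¹; plus 1 excess pair × P = +21490 cm⁻¹; total -12318 cm⁻¹.
Thus E(LS) − E(HS) = 360 cm⁻¹.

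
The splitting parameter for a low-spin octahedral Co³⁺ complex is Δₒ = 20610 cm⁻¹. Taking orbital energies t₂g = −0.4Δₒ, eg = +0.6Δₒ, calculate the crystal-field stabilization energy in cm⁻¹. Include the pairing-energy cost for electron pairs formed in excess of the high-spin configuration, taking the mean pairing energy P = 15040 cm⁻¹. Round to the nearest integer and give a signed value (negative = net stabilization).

Co³⁺: group 9, so d-count = 9 − 3 = 6.
Configuration: t₂g⁶ eg⁰.
The orbital stabilization is -2.4Δₒ = -2.4 × 20610 = -49464 cm⁻¹.
High-spin d⁶ would be t₂g⁴ eg² with 1 pair; low-spin has 3, so 2 excess pairs cost +2P = +30080 cm⁻¹.
Overall CFSE = -49464 + 30080 = -19384 cm⁻¹.

-19384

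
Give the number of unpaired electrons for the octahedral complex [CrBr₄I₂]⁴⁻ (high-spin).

4

Ligand charges: 4×(-1) from Br⁻ and 2×(-1) from I⁻ sum to -6; with overall charge -4, Cr is +2.
Cr sits in group 6; removing 2 electrons leaves Cr²⁺ with 6 − 2 = 4 d electrons.
Configuration: t₂g³ eg¹, giving 4 unpaired electrons.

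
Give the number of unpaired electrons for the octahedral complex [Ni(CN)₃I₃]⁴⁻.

Ligand charges: 3×(-1) from CN⁻ and 3×(-1) from I⁻ sum to -6; with overall charge -4, Ni is +2.
Ni is in group 10, so Ni²⁺ is d⁸ (10 − 2 = 8).
Configuration: t₂g⁶ eg², giving 2 unpaired electrons.

2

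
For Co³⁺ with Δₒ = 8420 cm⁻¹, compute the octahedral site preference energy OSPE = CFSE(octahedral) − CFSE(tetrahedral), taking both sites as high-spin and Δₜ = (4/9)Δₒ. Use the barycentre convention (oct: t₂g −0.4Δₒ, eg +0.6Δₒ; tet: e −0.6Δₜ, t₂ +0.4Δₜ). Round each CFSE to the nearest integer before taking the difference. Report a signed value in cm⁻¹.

Co sits in group 9; removing 3 electrons leaves Co³⁺ with 9 − 3 = 6 d electrons.
Octahedral high-spin t2g^4 e_g^2: CFSE = -0.4 × 8420 = -3368 cm⁻¹.
Tetrahedral e^3 t2^3 gives -0.6Δₜ = -0.6 × (4/9) × 8420 = -2245 cm⁻¹.
Subtracting, OSPE = -3368 − (-2245) = -1123 cm⁻¹.

-1123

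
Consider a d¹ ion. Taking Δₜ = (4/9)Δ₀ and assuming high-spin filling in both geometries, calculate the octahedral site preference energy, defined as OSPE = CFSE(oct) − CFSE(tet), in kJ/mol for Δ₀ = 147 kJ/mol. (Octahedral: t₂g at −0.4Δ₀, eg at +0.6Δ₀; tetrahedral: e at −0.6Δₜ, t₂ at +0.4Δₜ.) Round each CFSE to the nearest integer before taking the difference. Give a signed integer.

-20

In an octahedral site d¹ (HS) is t₂g¹ eg⁰, giving CFSE(oct) = -0.4Δ₀ = -59 kJ/mol.
Tetrahedral e¹ t₂⁰ gives -0.6Δₜ = -0.6 × (4/9) × 147 = -39 kJ/mol.
OSPE = CFSE(oct) − CFSE(tet) = -59 − (-39) = -20 kJ/mol.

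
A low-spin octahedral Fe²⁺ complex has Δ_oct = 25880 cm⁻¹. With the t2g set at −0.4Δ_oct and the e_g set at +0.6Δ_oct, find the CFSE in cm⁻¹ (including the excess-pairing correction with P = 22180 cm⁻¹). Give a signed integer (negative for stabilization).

Fe sits in group 8; removing 2 electrons leaves Fe²⁺ with 8 − 2 = 6 d electrons.
Electron filling gives t2g^6 e_g^0.
Orbital CFSE = 6(-0.4) + 0(0.6) = -2.4Δ_oct = -2.4 × 25880 = -62112 cm⁻¹.
Pairing penalty: 3 pairs vs 1 in the high-spin reference → 2 extra × P = 44360 cm⁻¹.
Combining: -62112 + 44360 = -17752 cm⁻¹.

-17752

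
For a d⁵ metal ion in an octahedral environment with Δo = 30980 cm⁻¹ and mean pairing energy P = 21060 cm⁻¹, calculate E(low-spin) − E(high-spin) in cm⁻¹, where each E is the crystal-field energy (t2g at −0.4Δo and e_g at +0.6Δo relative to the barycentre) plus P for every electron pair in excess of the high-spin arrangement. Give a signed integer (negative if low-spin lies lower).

-19840

High-spin d⁵ fills as t2g^3 e_g^2 with CFSE 3(−0.4) + 2(+0.6) = 0.0Δo = 0 cm⁻¹.
For low-spin the configuration is t2g^5 e_g^0: orbital energy -2.0 × 30980 = -61960 cm⁻¹, and 2 additional pairs relative to high-spin add 42120 cm⁻¹, giving -19840 cm⁻¹.
E(LS) − E(HS) = -19840 − (0) = -19840 cm⁻¹.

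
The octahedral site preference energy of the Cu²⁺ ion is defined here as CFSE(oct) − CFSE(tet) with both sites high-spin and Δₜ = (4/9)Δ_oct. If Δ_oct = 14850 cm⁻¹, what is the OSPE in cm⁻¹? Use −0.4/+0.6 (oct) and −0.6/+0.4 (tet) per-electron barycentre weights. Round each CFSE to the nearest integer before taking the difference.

-6270

Group 11 minus oxidation state +2 gives a d⁹ configuration for Cu²⁺.
In an octahedral site d⁹ (HS) is t₂g⁶ eg³, giving CFSE(oct) = -0.6Δ_oct = -8910 cm⁻¹.
In a tetrahedral site the filling is e⁴ t₂⁵: CFSE(tet) = -0.4Δₜ = -0.4 × (4/9)(14850) = -2640 cm⁻¹.
OSPE = -8910 − (-2640) = -6270 cm⁻¹.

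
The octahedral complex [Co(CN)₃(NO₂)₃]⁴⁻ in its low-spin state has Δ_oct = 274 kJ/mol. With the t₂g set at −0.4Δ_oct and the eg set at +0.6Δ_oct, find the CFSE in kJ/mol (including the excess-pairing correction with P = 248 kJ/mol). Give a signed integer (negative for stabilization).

Ligand charges: 3×(-1) from CN⁻ and 3×(-1) from NO₂⁻ sum to -6; with overall charge -4, Co is +2.
Co is in group 9, so Co²⁺ is d⁷ (9 − 2 = 7).
The d⁷ electrons fill as t₂g⁶ eg¹.
Orbital CFSE = 6(-0.4) + 1(0.6) = -1.8Δ_oct = -1.8 × 274 = -493 kJ/mol.
Relative to high-spin t₂g⁵ eg² (2 paired), the low-spin configuration has 1 additional pair, contributing +1 × 248 = +248 kJ/mol.
Combining: -493 + 248 = -245 kJ/mol.

-245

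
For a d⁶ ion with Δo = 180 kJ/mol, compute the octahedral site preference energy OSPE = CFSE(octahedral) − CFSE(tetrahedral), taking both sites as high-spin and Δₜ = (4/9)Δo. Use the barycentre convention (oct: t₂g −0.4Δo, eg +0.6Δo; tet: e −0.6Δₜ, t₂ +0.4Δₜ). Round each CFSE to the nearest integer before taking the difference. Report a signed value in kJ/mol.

Octahedral (high-spin): t2g^4 e_g^2, CFSE = 4(−0.4) + 2(+0.6) = -0.4Δo = -0.4 × 180 = -72 kJ/mol.
Tetrahedral: e^3 t2^3, CFSE = 3(−0.6) + 3(+0.4) = -0.6Δₜ = -0.6 × (4/9) × 180 = -48 kJ/mol.
Subtracting, OSPE = -72 − (-48) = -24 kJ/mol.

-24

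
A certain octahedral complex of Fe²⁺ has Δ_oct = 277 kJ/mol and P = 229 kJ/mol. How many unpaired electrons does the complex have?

Fe is in group 8, so Fe²⁺ is d⁶ (8 − 2 = 6).
Since Δ_oct = 277 kJ/mol > P = 229 kJ/mol, the complex adopts the low-spin configuration.
Filling d⁶ accordingly: t2g^6 e_g^0.
Unpaired electrons: 0.

0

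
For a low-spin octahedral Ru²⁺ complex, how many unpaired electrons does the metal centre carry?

Ru²⁺: group 8, so d-count = 8 − 2 = 6.
Configuration: t₂g⁶ eg⁰, giving 0 unpaired electrons.

0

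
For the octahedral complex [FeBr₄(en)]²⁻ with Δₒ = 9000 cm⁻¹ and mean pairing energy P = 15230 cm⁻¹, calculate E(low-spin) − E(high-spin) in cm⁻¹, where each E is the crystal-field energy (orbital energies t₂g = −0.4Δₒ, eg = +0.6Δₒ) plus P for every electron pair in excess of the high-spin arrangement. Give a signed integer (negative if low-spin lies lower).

Ligand charges: 4×(-1) from Br⁻ and 1×(+0) from en sum to -4; with overall charge -2, Fe is +2.
Fe sits in group 8; removing 2 electrons leaves Fe²⁺ with 8 − 2 = 6 d electrons.
In the high-spin limit (t₂g⁴ eg²) the orbital term is -0.4Δₒ = -3600 cm⁻¹, with no excess pairing.
Low-spin t₂g⁶ eg⁰ gives -2.4Δₒ = -21600 cm⁻¹, but forming 2 extra pairs costs 2P = 30460 cm⁻¹, so E(LS) = -21600 + 30460 = 8860 cm⁻¹.
The difference is 8860 − (-3600) = 12460 cm⁻¹, so high-spin lies lower.

12460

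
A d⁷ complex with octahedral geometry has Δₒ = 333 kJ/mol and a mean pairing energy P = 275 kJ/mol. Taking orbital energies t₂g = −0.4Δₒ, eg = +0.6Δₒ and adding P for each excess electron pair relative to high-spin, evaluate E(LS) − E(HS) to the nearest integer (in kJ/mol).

-58

High-spin d⁷ fills as t₂g⁵ eg² with CFSE 5(−0.4) + 2(+0.6) = -0.8Δₒ = -266 kJ/mol.
Low-spin: t₂g⁶ eg¹, orbital CFSE = -1.8Δₒ = -599 kJ/mol; plus 1 excess pair × P = +275 kJ/mol; total -324 kJ/mol.
E(LS) − E(HS) = -324 − (-266) = -58 kJ/mol.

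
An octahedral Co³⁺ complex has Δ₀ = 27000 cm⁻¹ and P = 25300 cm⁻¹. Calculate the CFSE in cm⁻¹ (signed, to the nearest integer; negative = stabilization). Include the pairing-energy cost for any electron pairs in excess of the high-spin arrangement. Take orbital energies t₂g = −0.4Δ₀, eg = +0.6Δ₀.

Co sits in group 9; removing 3 electrons leaves Co³⁺ with 9 − 3 = 6 d electrons.
Since Δ₀ = 27000 cm⁻¹ > P = 25300 cm⁻¹, the complex adopts the low-spin configuration.
That gives t₂g⁶ eg⁰.
Orbital CFSE = -2.4Δ₀ = -2.4 × 27000 = -64800 cm⁻¹.
Excess pairs vs high-spin: 3 − 1 = 2; pairing cost = +50600 cm⁻¹.
Net CFSE = -64800 + 50600 = -14200 cm⁻¹.

-14200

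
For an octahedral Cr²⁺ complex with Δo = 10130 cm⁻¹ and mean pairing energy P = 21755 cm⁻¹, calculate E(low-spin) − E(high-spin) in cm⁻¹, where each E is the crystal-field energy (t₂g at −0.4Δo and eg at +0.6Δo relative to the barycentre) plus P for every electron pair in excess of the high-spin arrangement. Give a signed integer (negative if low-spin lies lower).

11625

Group 6 minus oxidation state +2 gives a d⁴ configuration for Cr²⁺.
High-spin: t₂g³ eg¹, CFSE = -0.6Δo = -6078 cm⁻¹.
Low-spin t₂g⁴ eg⁰ gives -1.6Δo = -16208 cm⁻¹, but forming 1 extra pair costs 1P = 21755 cm⁻¹, so E(LS) = -16208 + 21755 = 5547 cm⁻¹.
Thus E(LS) − E(HS) = 11625 cm⁻¹.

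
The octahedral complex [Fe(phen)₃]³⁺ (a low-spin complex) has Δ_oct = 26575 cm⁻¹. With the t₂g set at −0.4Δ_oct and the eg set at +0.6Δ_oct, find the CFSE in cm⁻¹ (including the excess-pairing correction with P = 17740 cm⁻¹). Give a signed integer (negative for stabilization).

-17670

phen is neutral, so the +3 overall charge sits on Fe: oxidation state +3.
Fe³⁺: group 8, so d-count = 8 − 3 = 5.
Configuration: t₂g⁵ eg⁰.
CFSE(orbital) = 5×(-0.4Δ_oct) + 0×(0.6Δ_oct) = -2.0Δ_oct; with Δ_oct = 26575 cm⁻¹ that is -53150 cm⁻¹.
Relative to high-spin t₂g³ eg² (0 paired), the low-spin configuration has 2 additional pairs, contributing +2 × 17740 = +35480 cm⁻¹.
Net CFSE = -53150 + 35480 = -17670 cm⁻¹.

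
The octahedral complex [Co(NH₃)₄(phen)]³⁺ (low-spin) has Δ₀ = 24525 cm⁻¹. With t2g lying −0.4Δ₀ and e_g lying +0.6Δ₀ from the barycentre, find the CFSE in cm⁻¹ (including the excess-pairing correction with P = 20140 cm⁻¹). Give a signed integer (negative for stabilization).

Ligand charges: 4×(+0) from NH₃ and 1×(+0) from phen sum to +0; with overall charge +3, Co is +3.
Co sits in group 9; removing 3 electrons leaves Co³⁺ with 9 − 3 = 6 d electrons.
The d⁶ electrons fill as t2g^6 e_g^0.
The orbital stabilization is -2.4Δ₀ = -2.4 × 24525 = -58860 cm⁻¹.
Pairing penalty: 3 pairs vs 1 in the high-spin reference → 2 extra × P = 40280 cm⁻¹.
Net CFSE = -58860 + 40280 = -18580 cm⁻¹.

-18580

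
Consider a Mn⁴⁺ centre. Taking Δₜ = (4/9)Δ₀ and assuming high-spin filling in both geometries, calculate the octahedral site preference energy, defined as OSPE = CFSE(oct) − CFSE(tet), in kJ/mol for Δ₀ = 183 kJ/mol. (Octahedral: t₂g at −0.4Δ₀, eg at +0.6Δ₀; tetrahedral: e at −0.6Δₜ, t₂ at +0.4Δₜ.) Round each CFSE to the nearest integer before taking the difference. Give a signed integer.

-155

Mn is in group 7, so Mn⁴⁺ is d³ (7 − 4 = 3).
Octahedral (high-spin): t2g^3 e_g^0, CFSE = 3(−0.4) + 0(+0.6) = -1.2Δ₀ = -1.2 × 183 = -220 kJ/mol.
Tetrahedral: e^2 t2^1, CFSE = 2(−0.6) + 1(+0.4) = -0.8Δₜ = -0.8 × (4/9) × 183 = -65 kJ/mol.
Subtracting, OSPE = -220 − (-65) = -155 kJ/mol.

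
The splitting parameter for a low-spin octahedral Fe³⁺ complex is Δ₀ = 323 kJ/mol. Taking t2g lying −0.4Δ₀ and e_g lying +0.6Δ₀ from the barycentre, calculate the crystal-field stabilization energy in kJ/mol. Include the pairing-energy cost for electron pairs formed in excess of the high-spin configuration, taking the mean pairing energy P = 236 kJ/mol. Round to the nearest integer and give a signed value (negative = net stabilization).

Fe is in group 8, so Fe³⁺ is d⁵ (8 − 3 = 5).
Electron filling gives t2g^5 e_g^0.
CFSE(orbital) = 5×(-0.4Δ₀) + 0×(0.6Δ₀) = -2.0Δ₀; with Δ₀ = 323 kJ/mol that is -646 kJ/mol.
Relative to high-spin t2g^3 e_g^2 (0 paired), the low-spin configuration has 2 additional pairs, contributing +2 × 236 = +472 kJ/mol.
Overall CFSE = -646 + 472 = -174 kJ/mol.

-174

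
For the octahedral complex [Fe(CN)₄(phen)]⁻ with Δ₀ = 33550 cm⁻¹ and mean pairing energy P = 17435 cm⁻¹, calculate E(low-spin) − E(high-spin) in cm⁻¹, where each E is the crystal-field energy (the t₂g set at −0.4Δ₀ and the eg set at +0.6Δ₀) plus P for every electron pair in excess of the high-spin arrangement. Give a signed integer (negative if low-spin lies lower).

Ligand charges: 4×(-1) from CN⁻ and 1×(+0) from phen sum to -4; with overall charge -1, Fe is +3.
Fe sits in group 8; removing 3 electrons leaves Fe³⁺ with 8 − 3 = 5 d electrons.
High-spin: t₂g³ eg², CFSE = 0.0Δ₀ = 0 cm⁻¹.
Low-spin: t₂g⁵ eg⁰, orbital CFSE = -2.0Δ₀ = -67100 cm⁻¹; plus 2 excess pairs × P = +34870 cm⁻¹; total -32230 cm⁻¹.
E(LS) − E(HS) = -32230 − (0) = -32230 cm⁻¹.

-32230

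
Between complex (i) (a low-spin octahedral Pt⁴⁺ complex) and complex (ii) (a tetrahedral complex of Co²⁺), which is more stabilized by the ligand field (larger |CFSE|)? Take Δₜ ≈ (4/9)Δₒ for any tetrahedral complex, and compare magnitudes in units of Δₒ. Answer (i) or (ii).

(i)

(i): Pt⁴⁺: group 10, so d-count = 10 − 4 = 6; t₂g⁶ eg⁰, CFSE = -2.4Δₒ.
(ii): Co²⁺: group 9, so d-count = 9 − 2 = 7; Tetrahedral splitting is small, so the complex is high-spin; e⁴ t₂³, CFSE = -1.2Δₜ ≈ -0.53Δₒ.
So (i) has the larger |CFSE|.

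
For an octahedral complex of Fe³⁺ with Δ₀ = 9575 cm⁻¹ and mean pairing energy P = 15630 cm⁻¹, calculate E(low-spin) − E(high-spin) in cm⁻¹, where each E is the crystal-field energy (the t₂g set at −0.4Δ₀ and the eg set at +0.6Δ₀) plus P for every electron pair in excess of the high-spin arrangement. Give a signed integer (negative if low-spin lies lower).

Group 8 minus oxidation state +3 gives a d⁵ configuration for Fe³⁺.
High-spin d⁵ fills as t₂g³ eg² with CFSE 3(−0.4) + 2(+0.6) = 0.0Δ₀ = 0 cm⁻¹.
Low-spin: t₂g⁵ eg⁰, orbital CFSE = -2.0Δ₀ = -19150 cm⁻¹; plus 2 excess pairs × P = +31260 cm⁻¹; total 12110 cm⁻¹.
E(LS) − E(HS) = 12110 − (0) = 12110 cm⁻¹.

12110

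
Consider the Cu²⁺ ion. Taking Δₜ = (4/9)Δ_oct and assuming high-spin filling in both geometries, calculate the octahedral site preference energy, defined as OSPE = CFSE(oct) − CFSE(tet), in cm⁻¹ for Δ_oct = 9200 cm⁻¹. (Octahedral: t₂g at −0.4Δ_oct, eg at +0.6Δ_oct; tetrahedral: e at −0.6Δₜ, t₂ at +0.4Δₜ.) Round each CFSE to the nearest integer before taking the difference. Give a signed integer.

-3884

Group 11 minus oxidation state +2 gives a d⁹ configuration for Cu²⁺.
In an octahedral site d⁹ (HS) is t₂g⁶ eg³, giving CFSE(oct) = -0.6Δ_oct = -5520 cm⁻¹.
Tetrahedral e⁴ t₂⁵ gives -0.4Δₜ = -0.4 × (4/9) × 9200 = -1636 cm⁻¹.
OSPE = -5520 − (-1636) = -3884 cm⁻¹.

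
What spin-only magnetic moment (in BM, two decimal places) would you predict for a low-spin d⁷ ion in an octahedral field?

Configuration: t₂g⁶ eg¹ → 1 unpaired electron.
μ(spin-only) = √[1(1+2)] = √3 ≈ 1.73 BM.

1.73 BM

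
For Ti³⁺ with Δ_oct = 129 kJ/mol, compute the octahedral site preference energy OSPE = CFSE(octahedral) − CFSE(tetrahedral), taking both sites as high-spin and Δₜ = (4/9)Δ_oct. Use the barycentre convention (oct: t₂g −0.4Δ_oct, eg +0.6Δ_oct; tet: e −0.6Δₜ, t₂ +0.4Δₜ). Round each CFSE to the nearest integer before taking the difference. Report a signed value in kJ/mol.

-18

Ti is in group 4, so Ti³⁺ is d¹ (4 − 3 = 1).
Octahedral (high-spin): t₂g¹ eg⁰, CFSE = 1(−0.4) + 0(+0.6) = -0.4Δ_oct = -0.4 × 129 = -52 kJ/mol.
Tetrahedral e¹ t₂⁰ gives -0.6Δₜ = -0.6 × (4/9) × 129 = -34 kJ/mol.
OSPE = CFSE(oct) − CFSE(tet) = -52 − (-34) = -18 kJ/mol.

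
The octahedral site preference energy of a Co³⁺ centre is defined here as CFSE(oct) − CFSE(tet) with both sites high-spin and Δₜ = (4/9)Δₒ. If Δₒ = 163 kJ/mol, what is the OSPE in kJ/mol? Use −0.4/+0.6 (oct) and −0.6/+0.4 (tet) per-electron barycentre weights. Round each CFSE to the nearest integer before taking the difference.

-22

Co is in group 9, so Co³⁺ is d⁶ (9 − 3 = 6).
Octahedral high-spin t₂g⁴ eg²: CFSE = -0.4 × 163 = -65 kJ/mol.
In a tetrahedral site the filling is e³ t₂³: CFSE(tet) = -0.6Δₜ = -0.6 × (4/9)(163) = -43 kJ/mol.
OSPE = -65 − (-43) = -22 kJ/mol.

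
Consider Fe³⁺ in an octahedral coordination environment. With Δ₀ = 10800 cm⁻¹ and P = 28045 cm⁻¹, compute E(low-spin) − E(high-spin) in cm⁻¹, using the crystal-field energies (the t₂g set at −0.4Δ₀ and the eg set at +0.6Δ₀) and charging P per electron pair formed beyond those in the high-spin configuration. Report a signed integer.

34490

Fe sits in group 8; removing 3 electrons leaves Fe³⁺ with 8 − 3 = 5 d electrons.
High-spin d⁵ fills as t₂g³ eg² with CFSE 3(−0.4) + 2(+0.6) = 0.0Δ₀ = 0 cm⁻¹.
For low-spin the configuration is t₂g⁵ eg⁰: orbital energy -2.0 × 10800 = -21600 cm⁻¹, and 2 additional pairs relative to high-spin add 56090 cm⁻¹, giving 34490 cm⁻¹.
Thus E(LS) − E(HS) = 34490 cm⁻¹.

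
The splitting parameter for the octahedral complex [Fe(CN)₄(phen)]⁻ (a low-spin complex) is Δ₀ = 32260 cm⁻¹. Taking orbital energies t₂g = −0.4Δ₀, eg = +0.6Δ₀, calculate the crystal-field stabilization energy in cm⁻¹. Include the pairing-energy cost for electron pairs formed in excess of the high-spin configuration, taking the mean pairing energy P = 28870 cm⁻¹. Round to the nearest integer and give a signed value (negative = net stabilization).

-6780

Ligand charges: 4×(-1) from CN⁻ and 1×(+0) from phen sum to -4; with overall charge -1, Fe is +3.
Fe³⁺: group 8, so d-count = 8 − 3 = 5.
Configuration: t₂g⁵ eg⁰.
CFSE(orbital) = 5×(-0.4Δ₀) + 0×(0.6Δ₀) = -2.0Δ₀; with Δ₀ = 32260 cm⁻¹ that is -64520 cm⁻¹.
Pairing penalty: 2 pairs vs 0 in the high-spin reference → 2 extra × P = 57740 cm⁻¹.
Overall CFSE = -64520 + 57740 = -6780 cm⁻¹.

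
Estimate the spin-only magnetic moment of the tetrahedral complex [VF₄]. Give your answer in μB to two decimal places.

1.73 μB

Each F⁻ contributes -1; 4 × (-1) = -4. With overall charge +0, V is in the +4 oxidation state.
V sits in group 5; removing 4 electrons leaves V⁴⁺ with 5 − 4 = 1 d electrons.
Tetrahedral fields are weak (Δₜ ≈ 4/9 Δₒ), so electrons fill high-spin.
Configuration: e¹ t₂⁰ → 1 unpaired electron.
μ(spin-only) = √[1(1+2)] = √3 ≈ 1.73 μB.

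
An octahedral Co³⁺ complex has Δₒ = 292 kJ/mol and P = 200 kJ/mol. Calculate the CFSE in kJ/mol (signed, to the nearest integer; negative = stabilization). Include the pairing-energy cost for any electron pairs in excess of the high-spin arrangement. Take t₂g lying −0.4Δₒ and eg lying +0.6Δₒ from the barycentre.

Group 9 minus oxidation state +3 gives a d⁶ configuration for Co³⁺.
With Δₒ > P the complex is low-spin.
Configuration: t₂g⁶ eg⁰.
Orbital CFSE = -2.4Δₒ = -2.4 × 292 = -701 kJ/mol.
Excess pairs vs high-spin: 3 − 1 = 2; pairing cost = +400 kJ/mol.
Net CFSE = -701 + 400 = -301 kJ/mol.

-301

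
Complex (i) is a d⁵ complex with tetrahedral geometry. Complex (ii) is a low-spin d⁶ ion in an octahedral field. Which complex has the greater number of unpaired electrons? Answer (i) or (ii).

(i)

(i): With tetrahedral geometry the complex is necessarily high-spin; e² t₂³ → 5 unpaired.
(ii): t₂g⁶ eg⁰ → 0 unpaired.
So (i) has more unpaired electrons.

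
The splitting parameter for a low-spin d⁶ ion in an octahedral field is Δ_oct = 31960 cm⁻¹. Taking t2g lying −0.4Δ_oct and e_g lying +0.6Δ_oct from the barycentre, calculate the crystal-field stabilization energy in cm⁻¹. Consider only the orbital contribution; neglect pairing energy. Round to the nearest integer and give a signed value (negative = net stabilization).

Configuration: t2g^6 e_g^0.
Orbital CFSE = 6(-0.4) + 0(0.6) = -2.4Δ_oct = -2.4 × 31960 = -76704 cm⁻¹.

-76704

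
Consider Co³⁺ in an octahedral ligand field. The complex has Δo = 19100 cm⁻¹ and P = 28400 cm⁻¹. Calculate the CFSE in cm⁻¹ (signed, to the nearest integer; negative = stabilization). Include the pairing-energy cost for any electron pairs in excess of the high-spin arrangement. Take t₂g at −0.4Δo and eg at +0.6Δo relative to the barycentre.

Group 9 minus oxidation state +3 gives a d⁶ configuration for Co³⁺.
Here Δo < P (19100 < 28400), so the high-spin state is favoured.
Configuration: t₂g⁴ eg².
Orbital CFSE = -0.4Δo = -0.4 × 19100 = -7640 cm⁻¹.
High-spin has no excess pairs, so no pairing correction applies.

-7640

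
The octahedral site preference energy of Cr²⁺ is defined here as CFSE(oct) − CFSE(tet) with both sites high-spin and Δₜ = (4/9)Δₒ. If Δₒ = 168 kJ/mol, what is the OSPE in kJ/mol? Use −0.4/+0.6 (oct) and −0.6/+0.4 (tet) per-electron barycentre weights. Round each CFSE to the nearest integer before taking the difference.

Cr is in group 6, so Cr²⁺ is d⁴ (6 − 2 = 4).
In an octahedral site d⁴ (HS) is t₂g³ eg¹, giving CFSE(oct) = -0.6Δₒ = -101 kJ/mol.
Tetrahedral e² t₂² gives -0.4Δₜ = -0.4 × (4/9) × 168 = -30 kJ/mol.
OSPE = -101 − (-30) = -71 kJ/mol.

-71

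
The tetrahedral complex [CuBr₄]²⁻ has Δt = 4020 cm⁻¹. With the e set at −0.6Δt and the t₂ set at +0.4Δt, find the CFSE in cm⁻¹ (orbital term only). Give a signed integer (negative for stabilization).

Each Br⁻ contributes -1; 4 × (-1) = -4. With overall charge -2, Cu is in the +2 oxidation state.
Cu sits in group 11; removing 2 electrons leaves Cu²⁺ with 11 − 2 = 9 d electrons.
With tetrahedral geometry the complex is necessarily high-spin.
Electron filling gives e⁴ t₂⁵.
CFSE(orbital) = 4×(-0.6Δt) + 5×(0.4Δt) = -0.4Δt; with Δt = 4020 cm⁻¹ that is -1608 cm⁻¹.

-1608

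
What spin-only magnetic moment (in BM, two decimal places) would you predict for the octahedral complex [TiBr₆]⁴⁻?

Each Br⁻ contributes -1; 6 × (-1) = -6. With overall charge -4, Ti is in the +2 oxidation state.
Ti is in group 4, so Ti²⁺ is d² (4 − 2 = 2).
For octahedral d² the high- and low-spin configurations coincide.
Configuration: t₂g² eg⁰ → 2 unpaired electrons.
μ(spin-only) = √[2(2+2)] = √8 ≈ 2.83 BM.

2.83 BM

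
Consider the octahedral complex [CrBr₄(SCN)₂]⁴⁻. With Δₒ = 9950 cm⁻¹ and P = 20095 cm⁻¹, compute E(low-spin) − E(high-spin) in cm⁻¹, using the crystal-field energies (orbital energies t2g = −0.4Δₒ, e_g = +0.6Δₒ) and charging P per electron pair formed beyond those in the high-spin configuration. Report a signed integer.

Ligand charges: 4×(-1) from Br⁻ and 2×(-1) from SCN⁻ sum to -6; with overall charge -4, Cr is +2.
Group 6 minus oxidation state +2 gives a d⁴ configuration for Cr²⁺.
High-spin d⁴ fills as t2g^3 e_g^1 with CFSE 3(−0.4) + 1(+0.6) = -0.6Δₒ = -5970 cm⁻¹.
Low-spin t2g^4 e_g^0 gives -1.6Δₒ = -15920 cm⁻¹, but forming 1 extra pair costs 1P = 20095 cm⁻¹, so E(LS) = -15920 + 20095 = 4175 cm⁻¹.
Thus E(LS) − E(HS) = 10145 cm⁻¹.

10145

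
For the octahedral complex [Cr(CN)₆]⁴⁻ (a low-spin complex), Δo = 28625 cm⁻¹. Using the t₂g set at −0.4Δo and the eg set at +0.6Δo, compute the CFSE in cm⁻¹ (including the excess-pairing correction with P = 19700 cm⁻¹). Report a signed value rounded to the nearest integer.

-26100

Each CN⁻ contributes -1; 6 × (-1) = -6. With overall charge -4, Cr is in the +2 oxidation state.
Cr is in group 6, so Cr²⁺ is d⁴ (6 − 2 = 4).
Configuration: t₂g⁴ eg⁰.
CFSE(orbital) = 4×(-0.4Δo) + 0×(0.6Δo) = -1.6Δo; with Δo = 28625 cm⁻¹ that is -45800 cm⁻¹.
Pairing penalty: 1 pair vs 0 in the high-spin reference → 1 extra × P = 19700 cm⁻¹.
Combining: -45800 + 19700 = -26100 cm⁻¹.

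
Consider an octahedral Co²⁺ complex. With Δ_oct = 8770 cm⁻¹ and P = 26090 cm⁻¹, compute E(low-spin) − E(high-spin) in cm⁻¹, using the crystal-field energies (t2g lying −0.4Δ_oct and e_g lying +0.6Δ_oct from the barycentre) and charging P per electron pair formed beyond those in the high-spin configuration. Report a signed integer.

Co sits in group 9; removing 2 electrons leaves Co²⁺ with 9 − 2 = 7 d electrons.
High-spin d⁷ fills as t2g^5 e_g^2 with CFSE 5(−0.4) + 2(+0.6) = -0.8Δ_oct = -7016 cm⁻¹.
Low-spin t2g^6 e_g^1 gives -1.8Δ_oct = -15786 cm⁻¹, but forming 1 extra pair costs 1P = 26090 cm⁻¹, so E(LS) = -15786 + 26090 = 10304 cm⁻¹.
Thus E(LS) − E(HS) = 17320 cm⁻¹.

17320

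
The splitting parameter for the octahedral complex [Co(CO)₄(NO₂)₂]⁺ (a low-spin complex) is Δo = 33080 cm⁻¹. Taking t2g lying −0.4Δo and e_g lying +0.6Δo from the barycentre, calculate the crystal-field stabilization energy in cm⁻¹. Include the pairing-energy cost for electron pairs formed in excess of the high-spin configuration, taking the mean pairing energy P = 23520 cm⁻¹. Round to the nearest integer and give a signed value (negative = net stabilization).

Ligand charges: 4×(+0) from CO and 2×(-1) from NO₂⁻ sum to -2; with overall charge +1, Co is +3.
Group 9 minus oxidation state +3 gives a d⁶ configuration for Co³⁺.
The d⁶ electrons fill as t2g^6 e_g^0.
The orbital stabilization is -2.4Δo = -2.4 × 33080 = -79392 cm⁻¹.
Pairing penalty: 3 pairs vs 1 in the high-spin reference → 2 extra × P = 47040 cm⁻¹.
Combining: -79392 + 47040 = -32352 cm⁻¹.

-32352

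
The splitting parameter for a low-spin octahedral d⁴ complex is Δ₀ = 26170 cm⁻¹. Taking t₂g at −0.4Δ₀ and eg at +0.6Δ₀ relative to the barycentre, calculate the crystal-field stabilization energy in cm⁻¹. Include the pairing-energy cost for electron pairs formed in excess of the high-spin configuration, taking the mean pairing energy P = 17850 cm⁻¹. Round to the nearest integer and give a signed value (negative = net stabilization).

Configuration: t₂g⁴ eg⁰.
Orbital CFSE = 4(-0.4) + 0(0.6) = -1.6Δ₀ = -1.6 × 26170 = -41872 cm⁻¹.
High-spin d⁴ would be t₂g³ eg¹ with 0 pairs; low-spin has 1, so 1 excess pair costs +1P = +17850 cm⁻¹.
Net CFSE = -41872 + 17850 = -24022 cm⁻¹.

-24022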